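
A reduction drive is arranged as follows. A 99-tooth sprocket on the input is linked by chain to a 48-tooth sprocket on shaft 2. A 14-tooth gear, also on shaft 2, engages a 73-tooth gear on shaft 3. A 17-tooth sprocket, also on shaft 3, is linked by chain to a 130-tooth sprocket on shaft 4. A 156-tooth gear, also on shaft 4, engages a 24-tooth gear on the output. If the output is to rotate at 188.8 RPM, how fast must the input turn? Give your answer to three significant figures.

562 RPM

Overall ratio R = 0.48485 × 5.2143 × 7.6471 × 0.15385 = 2.9743.
Required input speed = output speed × R = 188.8 × 2.9743 = 561.54 RPM.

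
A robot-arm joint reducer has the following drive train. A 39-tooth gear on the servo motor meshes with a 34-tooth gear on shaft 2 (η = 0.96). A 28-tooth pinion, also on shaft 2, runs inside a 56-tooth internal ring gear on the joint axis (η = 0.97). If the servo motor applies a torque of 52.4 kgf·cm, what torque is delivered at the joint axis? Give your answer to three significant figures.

85.1 kgf·cm

After the gear mesh (34/39): 52.4 × 0.87179 × 0.96 = 43.855 kgf·cm
After the internal gear (56/28): 43.855 × 2 × 0.97 = 85.078 kgf·cm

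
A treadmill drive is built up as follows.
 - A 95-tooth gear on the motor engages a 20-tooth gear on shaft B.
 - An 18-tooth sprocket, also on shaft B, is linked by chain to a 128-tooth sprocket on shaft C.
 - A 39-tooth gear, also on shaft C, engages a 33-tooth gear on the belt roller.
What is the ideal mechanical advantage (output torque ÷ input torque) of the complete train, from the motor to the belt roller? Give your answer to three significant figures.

1.27

Each stage contributes driven/driver: gear mesh 20/95 = 0.21053, chain 128/18 = 7.1111, gear mesh 33/39 = 0.84615.
Overall: 0.21053 × 7.1111 × 0.84615 = 1.2668.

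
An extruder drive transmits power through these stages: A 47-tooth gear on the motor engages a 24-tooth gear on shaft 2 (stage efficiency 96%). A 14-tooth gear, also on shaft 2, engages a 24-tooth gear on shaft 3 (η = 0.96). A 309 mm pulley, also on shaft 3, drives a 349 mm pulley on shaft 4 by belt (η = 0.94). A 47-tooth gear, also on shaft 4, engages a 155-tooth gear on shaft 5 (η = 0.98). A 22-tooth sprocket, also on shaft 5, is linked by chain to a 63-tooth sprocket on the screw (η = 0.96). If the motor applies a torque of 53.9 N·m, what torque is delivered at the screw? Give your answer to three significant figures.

410 N·m

After the gear mesh (24/47): 53.9 × 0.51064 × 0.96 = 26.422 N·m
After the gear mesh (24/14): 26.422 × 1.7143 × 0.96 = 43.484 N·m
After the belt (349/309): 43.484 × 1.1294 × 0.94 = 46.166 N·m
After the gear mesh (155/47): 46.166 × 3.2979 × 0.98 = 149.2 N·m
After the chain (63/22): 149.2 × 2.8636 × 0.96 = 410.18 N·m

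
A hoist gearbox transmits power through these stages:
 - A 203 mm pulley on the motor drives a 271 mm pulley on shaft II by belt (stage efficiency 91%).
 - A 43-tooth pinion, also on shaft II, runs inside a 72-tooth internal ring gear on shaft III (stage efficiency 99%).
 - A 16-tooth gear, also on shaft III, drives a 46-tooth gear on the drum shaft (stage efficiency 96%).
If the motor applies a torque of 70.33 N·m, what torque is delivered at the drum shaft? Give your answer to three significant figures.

belt 271/203 = 1.335 → τ = 70.33·1.335·0.91 = 85.439 N·m
internal gear 72/43 = 1.6744 → τ = 85.439·1.6744·0.99 = 141.63 N·m
gear mesh 46/16 = 2.875 → τ = 141.63·2.875·0.96 = 390.9 N·m

391 N·m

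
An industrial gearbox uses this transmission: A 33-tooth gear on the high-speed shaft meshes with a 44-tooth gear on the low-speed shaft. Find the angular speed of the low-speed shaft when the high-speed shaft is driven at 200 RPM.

gear mesh 44/33 = 1.3333 → 200/1.3333 = 150 RPM

150 RPM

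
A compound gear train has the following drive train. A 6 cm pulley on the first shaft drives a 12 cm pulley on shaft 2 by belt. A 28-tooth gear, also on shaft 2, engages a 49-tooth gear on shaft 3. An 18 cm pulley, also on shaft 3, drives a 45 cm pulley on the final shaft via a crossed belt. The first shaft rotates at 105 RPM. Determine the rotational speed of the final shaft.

Belt: ratio = 12/6 = 2, so shaft 2 turns at 105 / 2 = 52.5 RPM.
Gear mesh: ratio = 49/28 = 1.75, so shaft 3 turns at 52.5 / 1.75 = 30 RPM.
Belt: ratio = 45/18 = 2.5, so the final shaft turns at 30 / 2.5 = 12 RPM.

12 RPM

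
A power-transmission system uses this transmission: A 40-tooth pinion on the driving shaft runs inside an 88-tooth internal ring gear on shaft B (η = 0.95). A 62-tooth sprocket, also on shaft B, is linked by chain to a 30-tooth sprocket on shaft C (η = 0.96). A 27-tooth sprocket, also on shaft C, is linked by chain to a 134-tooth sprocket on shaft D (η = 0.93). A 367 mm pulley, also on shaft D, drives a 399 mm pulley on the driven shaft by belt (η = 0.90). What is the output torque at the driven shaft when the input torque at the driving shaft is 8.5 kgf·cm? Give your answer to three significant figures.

internal gear 88/40 = 2.2 → τ = 8.5·2.2·0.95 = 17.765 kgf·cm
chain 30/62 = 0.48387 → τ = 17.765·0.48387·0.96 = 8.2521 kgf·cm
chain 134/27 = 4.963 → τ = 8.2521·4.963·0.93 = 38.088 kgf·cm
belt 399/367 = 1.0872 → τ = 38.088·1.0872·0.90 = 37.268 kgf·cm

37.3 kgf·cm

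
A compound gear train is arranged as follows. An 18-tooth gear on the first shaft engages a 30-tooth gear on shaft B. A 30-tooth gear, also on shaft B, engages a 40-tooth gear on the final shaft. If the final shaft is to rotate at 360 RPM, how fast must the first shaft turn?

800 RPM

Overall ratio R = 1.6667 × 1.3333 = 2.2222.
Required input speed = output speed × R = 360 × 2.2222 = 800 RPM.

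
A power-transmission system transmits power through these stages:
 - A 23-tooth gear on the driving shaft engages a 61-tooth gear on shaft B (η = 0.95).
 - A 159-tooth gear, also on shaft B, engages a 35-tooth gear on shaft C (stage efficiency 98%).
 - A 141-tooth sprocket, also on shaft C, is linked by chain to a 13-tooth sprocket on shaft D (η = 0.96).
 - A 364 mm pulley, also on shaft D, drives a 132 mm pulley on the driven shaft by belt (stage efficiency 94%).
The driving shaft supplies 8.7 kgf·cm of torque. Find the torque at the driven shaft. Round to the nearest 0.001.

0.143 kgf·cm

After the gear mesh (61/23): 8.7 × 2.6522 × 0.95 = 21.92 kgf·cm
After the gear mesh (35/159): 21.92 × 0.22013 × 0.98 = 4.7287 kgf·cm
After the chain (13/141): 4.7287 × 0.092199 × 0.96 = 0.41854 kgf·cm
After the belt (132/364): 0.41854 × 0.36264 × 0.94 = 0.14267 kgf·cm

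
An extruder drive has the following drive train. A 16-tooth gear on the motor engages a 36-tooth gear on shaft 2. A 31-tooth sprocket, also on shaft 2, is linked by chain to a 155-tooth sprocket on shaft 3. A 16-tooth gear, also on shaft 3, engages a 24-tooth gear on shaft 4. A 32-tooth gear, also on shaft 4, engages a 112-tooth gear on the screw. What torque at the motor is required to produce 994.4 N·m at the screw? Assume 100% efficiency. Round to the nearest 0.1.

Overall ratio R = 2.25 × 5 × 1.5 × 3.5 = 59.062.
Input torque = output torque / R = 994.4 / 59.062 = 16.836 N·m.

16.8 N·m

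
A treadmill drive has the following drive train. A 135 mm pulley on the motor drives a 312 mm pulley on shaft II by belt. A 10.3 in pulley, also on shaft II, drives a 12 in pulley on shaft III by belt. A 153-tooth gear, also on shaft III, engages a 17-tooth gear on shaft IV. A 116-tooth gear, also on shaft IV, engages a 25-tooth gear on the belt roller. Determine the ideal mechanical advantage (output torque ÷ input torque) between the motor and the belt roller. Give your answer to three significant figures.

0.0645

Each stage contributes driven/driver: belt 312/135 = 2.3111, belt 12/10.3 = 1.165, gear mesh 17/153 = 0.11111, gear mesh 25/116 = 0.21552.
Overall: 2.3111 × 1.165 × 0.11111 × 0.21552 = 0.064477.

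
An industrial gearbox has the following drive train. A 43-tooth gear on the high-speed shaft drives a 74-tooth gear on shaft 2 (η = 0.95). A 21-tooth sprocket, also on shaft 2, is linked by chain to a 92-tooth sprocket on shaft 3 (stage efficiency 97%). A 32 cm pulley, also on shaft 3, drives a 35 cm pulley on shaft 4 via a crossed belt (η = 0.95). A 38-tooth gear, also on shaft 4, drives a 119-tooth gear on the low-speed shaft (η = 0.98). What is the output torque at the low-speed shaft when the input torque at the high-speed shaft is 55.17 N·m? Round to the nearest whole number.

gear mesh 74/43 = 1.7209 → τ = 55.17·1.7209·0.95 = 90.197 N·m
chain 92/21 = 4.381 → τ = 90.197·4.381·0.97 = 383.29 N·m
belt 35/32 = 1.0938 → τ = 383.29·1.0938·0.95 = 398.26 N·m
gear mesh 119/38 = 3.1316 → τ = 398.26·3.1316·0.98 = 1222.3 N·m

1222 N·m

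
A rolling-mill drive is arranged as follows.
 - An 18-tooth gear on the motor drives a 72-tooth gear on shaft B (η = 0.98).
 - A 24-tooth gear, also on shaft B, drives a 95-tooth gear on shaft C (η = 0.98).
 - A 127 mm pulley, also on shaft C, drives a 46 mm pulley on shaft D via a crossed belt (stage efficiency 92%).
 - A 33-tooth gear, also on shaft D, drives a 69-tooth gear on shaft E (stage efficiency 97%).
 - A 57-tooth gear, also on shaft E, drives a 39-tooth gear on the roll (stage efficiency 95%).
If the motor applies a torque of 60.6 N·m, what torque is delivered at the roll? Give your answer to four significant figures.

After the gear mesh (72/18): 60.6 × 4 × 0.98 = 237.55 N·m
After the gear mesh (95/24): 237.55 × 3.9583 × 0.98 = 921.5 N·m
After the belt (46/127): 921.5 × 0.3622 × 0.92 = 307.07 N·m
After the gear mesh (69/33): 307.07 × 2.0909 × 0.97 = 622.8 N·m
After the gear mesh (39/57): 622.8 × 0.68421 × 0.95 = 404.82 N·m

404.8 N·m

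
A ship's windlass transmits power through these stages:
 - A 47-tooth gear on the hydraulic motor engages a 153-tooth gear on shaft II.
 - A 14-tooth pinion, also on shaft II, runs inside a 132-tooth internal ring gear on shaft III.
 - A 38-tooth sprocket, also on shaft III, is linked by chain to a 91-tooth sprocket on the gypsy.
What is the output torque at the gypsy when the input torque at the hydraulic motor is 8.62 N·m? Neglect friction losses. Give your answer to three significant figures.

634 N·m

gear mesh 153/47 = 3.2553 → τ = 8.62·3.2553 = 28.061 N·m
internal gear 132/14 = 9.4286 → τ = 28.061·9.4286 = 264.57 N·m
chain 91/38 = 2.3947 → τ = 264.57·2.3947 = 633.58 N·m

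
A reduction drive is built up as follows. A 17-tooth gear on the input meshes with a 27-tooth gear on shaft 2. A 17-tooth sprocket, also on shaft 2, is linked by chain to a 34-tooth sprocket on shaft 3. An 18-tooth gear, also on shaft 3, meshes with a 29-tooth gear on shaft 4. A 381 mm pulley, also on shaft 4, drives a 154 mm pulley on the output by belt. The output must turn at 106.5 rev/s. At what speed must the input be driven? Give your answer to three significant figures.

Overall ratio R = 1.5882 × 2 × 1.6111 × 0.4042 = 2.0686.
Required input speed = output speed × R = 106.5 × 2.0686 = 220.3 rev/s.

220 rev/s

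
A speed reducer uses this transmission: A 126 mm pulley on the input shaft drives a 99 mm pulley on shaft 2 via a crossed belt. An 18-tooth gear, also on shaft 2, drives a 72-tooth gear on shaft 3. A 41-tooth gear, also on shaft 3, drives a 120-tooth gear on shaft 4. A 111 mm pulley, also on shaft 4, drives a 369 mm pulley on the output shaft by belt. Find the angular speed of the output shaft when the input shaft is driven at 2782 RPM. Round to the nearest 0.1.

91.0 RPM

belt 99/126 = 0.78571 → 2782/0.78571 = 3540.7 RPM
gear mesh 72/18 = 4 → 3540.7/4 = 885.18 RPM
gear mesh 120/41 = 2.9268 → 885.18/2.9268 = 302.44 RPM
belt 369/111 = 3.3243 → 302.44/3.3243 = 90.977 RPM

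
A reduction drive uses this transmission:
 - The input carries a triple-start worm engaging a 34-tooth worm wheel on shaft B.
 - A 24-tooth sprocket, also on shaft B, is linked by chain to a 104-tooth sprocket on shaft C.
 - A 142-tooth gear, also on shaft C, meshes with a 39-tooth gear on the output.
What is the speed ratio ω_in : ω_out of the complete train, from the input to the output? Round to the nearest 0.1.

13.5

Each stage contributes driven/driver: worm 34/3 = 11.333, chain 104/24 = 4.3333, gear mesh 39/142 = 0.27465.
Overall: 11.333 × 4.3333 × 0.27465 = 13.488.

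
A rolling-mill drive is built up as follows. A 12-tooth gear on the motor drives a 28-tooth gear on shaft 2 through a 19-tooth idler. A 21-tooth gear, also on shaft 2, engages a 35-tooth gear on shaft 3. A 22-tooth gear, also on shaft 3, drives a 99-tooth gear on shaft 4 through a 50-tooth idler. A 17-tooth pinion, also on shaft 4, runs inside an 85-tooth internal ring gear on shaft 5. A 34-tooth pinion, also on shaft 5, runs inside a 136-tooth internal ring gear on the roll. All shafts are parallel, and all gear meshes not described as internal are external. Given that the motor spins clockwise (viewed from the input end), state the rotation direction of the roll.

the motor → shaft 2: driver → idler → driven is 2 external meshes, 2 reversals → CW.
shaft 2 → shaft 3: external mesh, 1 reversal → CCW.
shaft 3 → shaft 4: driver → idler → driven is 2 external meshes, 2 reversals → CCW.
shaft 4 → shaft 5: internal mesh, same direction → CCW.
shaft 5 → the roll: internal mesh, same direction → CCW.
5 reversals in total — an odd number — so the roll turns opposite to the motor.

counterclockwise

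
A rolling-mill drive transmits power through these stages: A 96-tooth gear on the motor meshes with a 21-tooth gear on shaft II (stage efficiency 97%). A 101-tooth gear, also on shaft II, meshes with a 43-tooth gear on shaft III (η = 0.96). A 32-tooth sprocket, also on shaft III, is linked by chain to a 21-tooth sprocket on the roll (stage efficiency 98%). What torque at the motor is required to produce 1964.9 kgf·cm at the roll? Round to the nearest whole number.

Overall ratio R = 0.21875 × 0.42574 × 0.65625 = 0.061117; overall efficiency η = 0.97 × 0.96 × 0.98 = 0.9126.
Input torque = output torque / (R × η) = 1964.9 / (0.061117 × 0.9126) = 35230 kgf·cm.

35230 kgf·cm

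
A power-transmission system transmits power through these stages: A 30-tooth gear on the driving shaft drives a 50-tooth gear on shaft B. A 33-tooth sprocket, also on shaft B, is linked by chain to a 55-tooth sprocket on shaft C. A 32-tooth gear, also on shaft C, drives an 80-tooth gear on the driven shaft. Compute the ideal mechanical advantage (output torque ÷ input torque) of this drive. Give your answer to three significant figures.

Each stage contributes driven/driver: gear mesh 50/30 = 1.6667, chain 55/33 = 1.6667, gear mesh 80/32 = 2.5.
Overall: 1.6667 × 1.6667 × 2.5 = 6.9444.

6.94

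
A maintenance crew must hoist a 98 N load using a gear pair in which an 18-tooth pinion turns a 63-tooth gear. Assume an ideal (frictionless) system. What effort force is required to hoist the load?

28 N

Gear pair MA = 63/18 = 3.5.
Effort = load / MA = 98 / 3.5 = 28 N.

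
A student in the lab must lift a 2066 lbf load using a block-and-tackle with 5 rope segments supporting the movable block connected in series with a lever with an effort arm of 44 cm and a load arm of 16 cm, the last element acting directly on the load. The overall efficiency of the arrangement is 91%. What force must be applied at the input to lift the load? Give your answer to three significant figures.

Block-and-tackle MA = number of supporting rope parts = 5.
Lever MA = effort arm / load arm = 44/16 = 2.75.
Combined ideal MA = 5 × 2.75 = 13.75.
Actual MA = 13.75 × 0.91 = 12.513.
Effort = load / actual MA = 2066 / 12.513 = 165.11 lbf.

165 lbf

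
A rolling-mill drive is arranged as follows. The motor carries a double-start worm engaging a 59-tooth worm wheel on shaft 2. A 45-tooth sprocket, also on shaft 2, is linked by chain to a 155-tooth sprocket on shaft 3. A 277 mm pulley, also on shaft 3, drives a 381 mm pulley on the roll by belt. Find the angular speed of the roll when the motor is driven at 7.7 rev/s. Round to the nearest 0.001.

0.055 rev/s

the motor → shaft 2 (worm, 59/2): 7.7 ÷ 29.5 = 0.26102 rev/s
shaft 2 → shaft 3 (chain, 155/45): 0.26102 ÷ 3.4444 = 0.075779 rev/s
shaft 3 → the roll (belt, 381/277): 0.075779 ÷ 1.3755 = 0.055094 rev/s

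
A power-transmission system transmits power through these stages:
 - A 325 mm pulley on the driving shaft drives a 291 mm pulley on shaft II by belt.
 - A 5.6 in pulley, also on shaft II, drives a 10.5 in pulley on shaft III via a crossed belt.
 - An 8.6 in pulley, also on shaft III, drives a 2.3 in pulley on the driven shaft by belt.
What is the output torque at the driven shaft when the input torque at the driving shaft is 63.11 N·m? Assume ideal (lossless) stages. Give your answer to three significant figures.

28.3 N·m

Belt: ratio = 291/325 = 0.89538; torque at shaft II = 63.11 × 0.89538 = 56.508 N·m.
Belt: ratio = 10.5/5.6 = 1.875; torque at shaft III = 56.508 × 1.875 = 105.95 N·m.
Belt: ratio = 2.3/8.6 = 0.26744; torque at the driven shaft = 105.95 × 0.26744 = 28.336 N·m.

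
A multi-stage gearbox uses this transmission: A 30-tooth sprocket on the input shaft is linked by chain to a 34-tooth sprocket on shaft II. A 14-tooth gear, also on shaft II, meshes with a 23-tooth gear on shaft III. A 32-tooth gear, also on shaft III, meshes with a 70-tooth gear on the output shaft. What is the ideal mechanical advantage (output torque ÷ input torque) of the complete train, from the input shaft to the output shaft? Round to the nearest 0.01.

Each stage contributes driven/driver: chain 34/30 = 1.1333, gear mesh 23/14 = 1.6429, gear mesh 70/32 = 2.1875.
Overall: 1.1333 × 1.6429 × 2.1875 = 4.0729.

4.07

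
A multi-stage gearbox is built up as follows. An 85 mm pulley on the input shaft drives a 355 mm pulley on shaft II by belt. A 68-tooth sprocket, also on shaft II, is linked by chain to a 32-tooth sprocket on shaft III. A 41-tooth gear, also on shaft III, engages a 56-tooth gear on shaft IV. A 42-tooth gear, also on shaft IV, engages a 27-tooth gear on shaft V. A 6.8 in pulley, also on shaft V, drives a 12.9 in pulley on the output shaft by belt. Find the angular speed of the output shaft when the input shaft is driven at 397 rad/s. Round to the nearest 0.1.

Belt: ratio = 355/85 = 4.1765, so shaft II turns at 397 / 4.1765 = 95.056 rad/s.
Chain: ratio = 32/68 = 0.47059, so shaft III turns at 95.056 / 0.47059 = 201.99 rad/s.
Gear mesh: ratio = 56/41 = 1.3659, so shaft IV turns at 201.99 / 1.3659 = 147.89 rad/s.
Gear mesh: ratio = 27/42 = 0.64286, so shaft V turns at 147.89 / 0.64286 = 230.05 rad/s.
Belt: ratio = 12.9/6.8 = 1.8971, so the output shaft turns at 230.05 / 1.8971 = 121.27 rad/s.

121.3 rad/s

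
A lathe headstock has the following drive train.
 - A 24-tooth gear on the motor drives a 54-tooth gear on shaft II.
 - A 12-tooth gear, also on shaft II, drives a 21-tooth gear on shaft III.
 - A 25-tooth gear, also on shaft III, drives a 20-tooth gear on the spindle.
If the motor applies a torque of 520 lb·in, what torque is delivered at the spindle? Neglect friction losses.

1638 lb·in

After the gear mesh (54/24): 520 × 2.25 = 1170 lb·in
After the gear mesh (21/12): 1170 × 1.75 = 2047.5 lb·in
After the gear mesh (20/25): 2047.5 × 0.8 = 1638 lb·in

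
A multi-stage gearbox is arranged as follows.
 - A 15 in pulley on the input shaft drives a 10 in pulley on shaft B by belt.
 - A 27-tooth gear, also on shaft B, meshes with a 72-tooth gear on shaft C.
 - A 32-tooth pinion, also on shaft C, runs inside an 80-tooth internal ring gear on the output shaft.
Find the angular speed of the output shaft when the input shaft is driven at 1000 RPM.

the input shaft → shaft B (belt, 10/15): 1000 ÷ 0.66667 = 1500 RPM
shaft B → shaft C (gear mesh, 72/27): 1500 ÷ 2.6667 = 562.5 RPM
shaft C → the output shaft (internal gear, 80/32): 562.5 ÷ 2.5 = 225 RPM

225 RPM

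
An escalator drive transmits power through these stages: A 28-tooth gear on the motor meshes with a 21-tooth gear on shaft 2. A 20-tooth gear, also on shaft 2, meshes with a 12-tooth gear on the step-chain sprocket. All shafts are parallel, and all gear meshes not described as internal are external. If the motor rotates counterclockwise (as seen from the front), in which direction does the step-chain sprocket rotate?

the motor → shaft 2: external mesh, 1 reversal → CW.
shaft 2 → the step-chain sprocket: external mesh, 1 reversal → CCW.
2 reversals in total — an even number — so the step-chain sprocket turns the same way as the motor.

counterclockwise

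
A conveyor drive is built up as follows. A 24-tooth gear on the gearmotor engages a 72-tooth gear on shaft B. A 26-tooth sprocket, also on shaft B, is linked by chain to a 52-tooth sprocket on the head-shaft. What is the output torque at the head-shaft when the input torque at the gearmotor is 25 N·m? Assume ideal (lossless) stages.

150 N·m

After the gear mesh (72/24): 25 × 3 = 75 N·m
After the chain (52/26): 75 × 2 = 150 N·m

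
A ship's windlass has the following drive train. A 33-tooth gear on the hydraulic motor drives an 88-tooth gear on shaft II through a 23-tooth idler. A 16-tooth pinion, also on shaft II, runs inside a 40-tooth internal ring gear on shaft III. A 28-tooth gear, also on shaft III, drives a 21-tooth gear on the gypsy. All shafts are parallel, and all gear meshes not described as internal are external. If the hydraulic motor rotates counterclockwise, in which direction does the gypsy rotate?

clockwise

the hydraulic motor → shaft II: driver → idler → driven is 2 external meshes, 2 reversals → CCW.
shaft II → shaft III: internal mesh, same direction → CCW.
shaft III → the gypsy: external mesh, 1 reversal → CW.
3 reversals in total — an odd number — so the gypsy turns opposite to the hydraulic motor.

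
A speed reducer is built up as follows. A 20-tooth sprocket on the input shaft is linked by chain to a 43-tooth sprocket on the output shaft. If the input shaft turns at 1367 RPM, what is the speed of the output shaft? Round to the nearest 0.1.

the input shaft → the output shaft (chain, 43/20): 1367 ÷ 2.15 = 635.81 RPM

635.8 RPM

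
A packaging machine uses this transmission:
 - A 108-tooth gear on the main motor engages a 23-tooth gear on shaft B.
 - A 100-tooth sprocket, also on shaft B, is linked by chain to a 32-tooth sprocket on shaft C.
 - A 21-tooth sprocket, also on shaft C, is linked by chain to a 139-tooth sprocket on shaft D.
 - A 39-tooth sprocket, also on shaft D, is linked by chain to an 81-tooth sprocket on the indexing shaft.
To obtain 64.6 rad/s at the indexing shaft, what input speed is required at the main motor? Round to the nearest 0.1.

Overall ratio R = 0.21296 × 0.32 × 6.619 × 2.0769 = 0.93685.
Required input speed = output speed × R = 64.6 × 0.93685 = 60.52 rad/s.

60.5 rad/s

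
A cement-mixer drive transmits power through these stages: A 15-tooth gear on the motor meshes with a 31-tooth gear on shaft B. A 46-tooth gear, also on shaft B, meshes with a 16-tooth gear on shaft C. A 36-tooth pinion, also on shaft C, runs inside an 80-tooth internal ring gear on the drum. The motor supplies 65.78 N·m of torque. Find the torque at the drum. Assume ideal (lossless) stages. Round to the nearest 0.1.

105.1 N·m

After the gear mesh (31/15): 65.78 × 2.0667 = 135.95 N·m
After the gear mesh (16/46): 135.95 × 0.34783 = 47.285 N·m
After the internal gear (80/36): 47.285 × 2.2222 = 105.08 N·m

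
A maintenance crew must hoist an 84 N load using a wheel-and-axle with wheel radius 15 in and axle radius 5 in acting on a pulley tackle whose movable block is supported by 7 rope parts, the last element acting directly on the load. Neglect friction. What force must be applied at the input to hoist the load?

4 N

Wheel-and-axle MA = R/r = 15/5 = 3.
Block-and-tackle MA = number of supporting rope parts = 7.
Combined ideal MA = 3 × 7 = 21.
Effort = load / MA = 84 / 21 = 4 N.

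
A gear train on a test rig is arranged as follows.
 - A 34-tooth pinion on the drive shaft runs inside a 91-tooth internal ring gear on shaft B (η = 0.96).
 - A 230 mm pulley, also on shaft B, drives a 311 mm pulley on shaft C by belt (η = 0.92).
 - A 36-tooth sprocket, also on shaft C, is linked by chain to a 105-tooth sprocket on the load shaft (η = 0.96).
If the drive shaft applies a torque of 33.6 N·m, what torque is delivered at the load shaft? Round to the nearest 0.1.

After the internal gear (91/34): 33.6 × 2.6765 × 0.96 = 86.332 N·m
After the belt (311/230): 86.332 × 1.3522 × 0.92 = 107.4 N·m
After the chain (105/36): 107.4 × 2.9167 × 0.96 = 300.71 N·m

300.7 N·m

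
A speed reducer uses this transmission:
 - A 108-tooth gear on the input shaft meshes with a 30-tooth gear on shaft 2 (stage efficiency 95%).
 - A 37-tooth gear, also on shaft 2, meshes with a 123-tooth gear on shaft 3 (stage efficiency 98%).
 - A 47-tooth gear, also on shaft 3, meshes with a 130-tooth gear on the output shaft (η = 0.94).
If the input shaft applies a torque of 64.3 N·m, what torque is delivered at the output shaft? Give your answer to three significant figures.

After the gear mesh (30/108): 64.3 × 0.27778 × 0.95 = 16.968 N·m
After the gear mesh (123/37): 16.968 × 3.3243 × 0.98 = 55.279 N·m
After the gear mesh (130/47): 55.279 × 2.766 × 0.94 = 143.73 N·m

144 N·m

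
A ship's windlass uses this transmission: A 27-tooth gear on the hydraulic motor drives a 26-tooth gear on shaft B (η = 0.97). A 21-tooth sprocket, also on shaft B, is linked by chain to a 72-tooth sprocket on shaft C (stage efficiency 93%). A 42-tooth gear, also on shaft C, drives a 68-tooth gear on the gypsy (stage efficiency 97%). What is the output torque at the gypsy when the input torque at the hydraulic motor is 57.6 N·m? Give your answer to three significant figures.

gear mesh 26/27 = 0.96296 → τ = 57.6·0.96296·0.97 = 53.803 N·m
chain 72/21 = 3.4286 → τ = 53.803·3.4286·0.93 = 171.55 N·m
gear mesh 68/42 = 1.619 → τ = 171.55·1.619·0.97 = 269.42 N·m

269 N·m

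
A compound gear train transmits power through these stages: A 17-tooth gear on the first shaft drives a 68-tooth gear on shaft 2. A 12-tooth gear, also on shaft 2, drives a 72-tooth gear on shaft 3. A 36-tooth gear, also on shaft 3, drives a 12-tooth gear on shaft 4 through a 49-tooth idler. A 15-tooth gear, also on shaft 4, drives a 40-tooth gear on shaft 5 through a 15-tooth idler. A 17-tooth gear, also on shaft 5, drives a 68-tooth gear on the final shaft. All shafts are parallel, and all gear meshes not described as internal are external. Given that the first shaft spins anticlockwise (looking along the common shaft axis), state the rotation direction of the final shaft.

the first shaft → shaft 2: external mesh, 1 reversal → CW.
shaft 2 → shaft 3: external mesh, 1 reversal → CCW.
shaft 3 → shaft 4: driver → idler → driven is 2 external meshes, 2 reversals → CCW.
shaft 4 → shaft 5: driver → idler → driven is 2 external meshes, 2 reversals → CCW.
shaft 5 → the final shaft: external mesh, 1 reversal → CW.
7 reversals in total — an odd number — so the final shaft turns opposite to the first shaft.

clockwise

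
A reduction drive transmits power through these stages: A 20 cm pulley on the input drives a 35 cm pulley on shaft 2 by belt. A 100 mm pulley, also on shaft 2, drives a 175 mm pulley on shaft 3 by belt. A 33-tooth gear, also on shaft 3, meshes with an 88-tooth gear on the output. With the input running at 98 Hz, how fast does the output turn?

the input → shaft 2 (belt, 35/20): 98 ÷ 1.75 = 56 Hz
shaft 2 → shaft 3 (belt, 175/100): 56 ÷ 1.75 = 32 Hz
shaft 3 → the output (gear mesh, 88/33): 32 ÷ 2.6667 = 12 Hz

12 Hz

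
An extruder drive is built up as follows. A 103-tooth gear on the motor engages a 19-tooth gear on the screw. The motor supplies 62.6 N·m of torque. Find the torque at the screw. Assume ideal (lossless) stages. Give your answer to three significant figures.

11.5 N·m

Gear mesh: ratio = 19/103 = 0.18447; torque at the screw = 62.6 × 0.18447 = 11.548 N·m.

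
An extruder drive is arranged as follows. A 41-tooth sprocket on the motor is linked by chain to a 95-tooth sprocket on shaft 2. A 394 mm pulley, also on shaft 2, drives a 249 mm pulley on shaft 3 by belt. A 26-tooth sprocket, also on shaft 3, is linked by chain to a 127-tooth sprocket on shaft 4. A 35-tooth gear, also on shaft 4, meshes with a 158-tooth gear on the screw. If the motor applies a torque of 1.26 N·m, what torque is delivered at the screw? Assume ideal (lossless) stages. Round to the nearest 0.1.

40.7 N·m

chain 95/41 = 2.3171 → τ = 1.26·2.3171 = 2.9195 N·m
belt 249/394 = 0.63198 → τ = 2.9195·0.63198 = 1.8451 N·m
chain 127/26 = 4.8846 → τ = 1.8451·4.8846 = 9.0125 N·m
gear mesh 158/35 = 4.5143 → τ = 9.0125·4.5143 = 40.685 N·m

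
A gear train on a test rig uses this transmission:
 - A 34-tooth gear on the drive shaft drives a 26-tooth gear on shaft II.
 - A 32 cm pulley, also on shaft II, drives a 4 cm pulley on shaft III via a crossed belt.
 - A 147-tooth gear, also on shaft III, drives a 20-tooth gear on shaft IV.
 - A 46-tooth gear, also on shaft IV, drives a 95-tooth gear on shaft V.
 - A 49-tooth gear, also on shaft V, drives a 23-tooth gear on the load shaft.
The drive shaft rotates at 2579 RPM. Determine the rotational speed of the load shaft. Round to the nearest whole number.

204568 RPM

Gear mesh: ratio = 26/34 = 0.76471, so shaft II turns at 2579 / 0.76471 = 3372.5 RPM.
Belt: ratio = 4/32 = 0.125, so shaft III turns at 3372.5 / 0.125 = 26980 RPM.
Gear mesh: ratio = 20/147 = 0.13605, so shaft IV turns at 26980 / 0.13605 = 1.9831e+05 RPM.
Gear mesh: ratio = 95/46 = 2.0652, so shaft V turns at 1.9831e+05 / 2.0652 = 96021 RPM.
Gear mesh: ratio = 23/49 = 0.46939, so the load shaft turns at 96021 / 0.46939 = 2.0457e+05 RPM.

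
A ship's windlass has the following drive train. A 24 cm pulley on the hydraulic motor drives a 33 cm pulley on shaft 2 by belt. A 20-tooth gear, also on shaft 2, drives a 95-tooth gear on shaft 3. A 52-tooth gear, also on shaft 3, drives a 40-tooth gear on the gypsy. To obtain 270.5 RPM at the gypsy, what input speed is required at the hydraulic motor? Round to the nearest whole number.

Overall ratio R = 1.375 × 4.75 × 0.76923 = 5.024.
Required input speed = output speed × R = 270.5 × 5.024 = 1359 RPM.

1359 RPM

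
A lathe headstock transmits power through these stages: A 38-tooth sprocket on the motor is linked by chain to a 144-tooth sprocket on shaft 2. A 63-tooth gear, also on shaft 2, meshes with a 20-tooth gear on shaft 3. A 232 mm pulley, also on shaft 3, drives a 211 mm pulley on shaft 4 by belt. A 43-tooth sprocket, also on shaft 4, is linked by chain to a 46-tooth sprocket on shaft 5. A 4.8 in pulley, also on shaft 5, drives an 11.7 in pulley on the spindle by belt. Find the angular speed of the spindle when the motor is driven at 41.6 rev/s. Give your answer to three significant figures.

14.6 rev/s

Chain: ratio = 144/38 = 3.7895, so shaft 2 turns at 41.6 / 3.7895 = 10.978 rev/s.
Gear mesh: ratio = 20/63 = 0.31746, so shaft 3 turns at 10.978 / 0.31746 = 34.58 rev/s.
Belt: ratio = 211/232 = 0.90948, so shaft 4 turns at 34.58 / 0.90948 = 38.022 rev/s.
Chain: ratio = 46/43 = 1.0698, so shaft 5 turns at 38.022 / 1.0698 = 35.542 rev/s.
Belt: ratio = 11.7/4.8 = 2.4375, so the spindle turns at 35.542 / 2.4375 = 14.581 rev/s.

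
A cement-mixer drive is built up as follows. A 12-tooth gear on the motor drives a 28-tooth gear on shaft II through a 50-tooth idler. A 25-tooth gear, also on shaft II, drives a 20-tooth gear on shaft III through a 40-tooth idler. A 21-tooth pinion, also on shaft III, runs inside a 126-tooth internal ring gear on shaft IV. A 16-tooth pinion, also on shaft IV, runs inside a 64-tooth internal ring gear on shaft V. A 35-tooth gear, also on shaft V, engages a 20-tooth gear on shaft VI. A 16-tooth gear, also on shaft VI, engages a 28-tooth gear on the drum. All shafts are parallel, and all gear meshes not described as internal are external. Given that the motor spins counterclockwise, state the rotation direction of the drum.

counterclockwise

the motor → shaft II: driver → idler → driven is 2 external meshes, 2 reversals → CCW.
shaft II → shaft III: driver → idler → driven is 2 external meshes, 2 reversals → CCW.
shaft III → shaft IV: internal mesh, same direction → CCW.
shaft IV → shaft V: internal mesh, same direction → CCW.
shaft V → shaft VI: external mesh, 1 reversal → CW.
shaft VI → the drum: external mesh, 1 reversal → CCW.
6 reversals in total — an even number — so the drum turns the same way as the motor.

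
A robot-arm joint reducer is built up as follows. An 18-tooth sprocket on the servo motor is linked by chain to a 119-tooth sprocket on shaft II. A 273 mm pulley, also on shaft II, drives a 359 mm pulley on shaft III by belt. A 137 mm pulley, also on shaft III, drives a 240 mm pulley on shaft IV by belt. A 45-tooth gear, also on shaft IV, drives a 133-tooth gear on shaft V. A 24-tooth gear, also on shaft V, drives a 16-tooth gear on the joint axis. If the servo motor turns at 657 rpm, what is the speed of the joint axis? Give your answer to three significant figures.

21.9 rpm

Chain: ratio = 119/18 = 6.6111, so shaft II turns at 657 / 6.6111 = 99.378 rpm.
Belt: ratio = 359/273 = 1.315, so shaft III turns at 99.378 / 1.315 = 75.572 rpm.
Belt: ratio = 240/137 = 1.7518, so shaft IV turns at 75.572 / 1.7518 = 43.139 rpm.
Gear mesh: ratio = 133/45 = 2.9556, so shaft V turns at 43.139 / 2.9556 = 14.596 rpm.
Gear mesh: ratio = 16/24 = 0.66667, so the joint axis turns at 14.596 / 0.66667 = 21.894 rpm.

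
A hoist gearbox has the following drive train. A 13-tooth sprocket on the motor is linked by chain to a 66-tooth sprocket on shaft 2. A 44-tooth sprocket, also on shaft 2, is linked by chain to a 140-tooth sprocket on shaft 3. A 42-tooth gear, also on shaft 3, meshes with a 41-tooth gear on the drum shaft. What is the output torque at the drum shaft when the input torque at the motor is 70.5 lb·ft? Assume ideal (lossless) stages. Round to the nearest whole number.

Chain: ratio = 66/13 = 5.0769; torque at shaft 2 = 70.5 × 5.0769 = 357.92 lb·ft.
Chain: ratio = 140/44 = 3.1818; torque at shaft 3 = 357.92 × 3.1818 = 1138.8 lb·ft.
Gear mesh: ratio = 41/42 = 0.97619; torque at the drum shaft = 1138.8 × 0.97619 = 1111.7 lb·ft.

1112 lb·ft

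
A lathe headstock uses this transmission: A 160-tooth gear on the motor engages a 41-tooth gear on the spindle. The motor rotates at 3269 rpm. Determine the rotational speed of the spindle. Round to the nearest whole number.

Gear mesh: ratio = 41/160 = 0.25625, so the spindle turns at 3269 / 0.25625 = 12757 rpm.

12757 rpm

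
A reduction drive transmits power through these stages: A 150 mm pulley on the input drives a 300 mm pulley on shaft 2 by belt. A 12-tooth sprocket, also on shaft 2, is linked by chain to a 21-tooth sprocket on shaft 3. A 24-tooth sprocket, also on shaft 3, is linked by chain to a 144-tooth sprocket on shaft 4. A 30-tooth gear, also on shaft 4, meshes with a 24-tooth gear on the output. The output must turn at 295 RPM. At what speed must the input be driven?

Overall ratio R = 2 × 1.75 × 6 × 0.8 = 16.8.
Required input speed = output speed × R = 295 × 16.8 = 4956 RPM.

4956 RPM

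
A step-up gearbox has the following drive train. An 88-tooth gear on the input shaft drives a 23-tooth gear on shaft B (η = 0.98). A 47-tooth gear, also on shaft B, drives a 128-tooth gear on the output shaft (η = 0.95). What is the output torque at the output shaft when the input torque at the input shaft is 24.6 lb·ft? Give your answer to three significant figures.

After the gear mesh (23/88): 24.6 × 0.26136 × 0.98 = 6.301 lb·ft
After the gear mesh (128/47): 6.301 × 2.7234 × 0.95 = 16.302 lb·ft

16.3 lb·ft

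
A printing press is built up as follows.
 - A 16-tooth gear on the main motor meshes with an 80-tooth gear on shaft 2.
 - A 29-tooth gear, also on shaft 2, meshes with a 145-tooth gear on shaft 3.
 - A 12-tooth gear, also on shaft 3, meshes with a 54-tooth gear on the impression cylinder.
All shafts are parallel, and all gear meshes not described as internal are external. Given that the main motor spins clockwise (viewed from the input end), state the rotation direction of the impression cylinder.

the main motor → shaft 2: external mesh, 1 reversal → CCW.
shaft 2 → shaft 3: external mesh, 1 reversal → CW.
shaft 3 → the impression cylinder: external mesh, 1 reversal → CCW.
3 reversals in total — an odd number — so the impression cylinder turns opposite to the main motor.

counterclockwise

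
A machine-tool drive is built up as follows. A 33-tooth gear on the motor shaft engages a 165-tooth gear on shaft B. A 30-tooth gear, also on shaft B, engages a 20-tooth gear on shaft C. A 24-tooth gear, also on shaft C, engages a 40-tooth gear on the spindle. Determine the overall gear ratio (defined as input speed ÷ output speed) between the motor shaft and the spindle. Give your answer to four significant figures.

Each stage contributes driven/driver: gear mesh 165/33 = 5, gear mesh 20/30 = 0.66667, gear mesh 40/24 = 1.6667.
Overall: 5 × 0.66667 × 1.6667 = 5.5556.

5.556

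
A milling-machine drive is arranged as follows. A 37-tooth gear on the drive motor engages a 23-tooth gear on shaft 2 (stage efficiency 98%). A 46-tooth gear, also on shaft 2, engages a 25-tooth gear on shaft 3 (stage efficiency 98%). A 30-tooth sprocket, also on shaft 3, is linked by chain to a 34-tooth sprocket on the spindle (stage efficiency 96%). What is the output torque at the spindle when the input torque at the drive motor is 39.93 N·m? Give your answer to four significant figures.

gear mesh 23/37 = 0.62162 → τ = 39.93·0.62162·0.98 = 24.325 N·m
gear mesh 25/46 = 0.54348 → τ = 24.325·0.54348·0.98 = 12.956 N·m
chain 34/30 = 1.1333 → τ = 12.956·1.1333·0.96 = 14.096 N·m

14.10 N·m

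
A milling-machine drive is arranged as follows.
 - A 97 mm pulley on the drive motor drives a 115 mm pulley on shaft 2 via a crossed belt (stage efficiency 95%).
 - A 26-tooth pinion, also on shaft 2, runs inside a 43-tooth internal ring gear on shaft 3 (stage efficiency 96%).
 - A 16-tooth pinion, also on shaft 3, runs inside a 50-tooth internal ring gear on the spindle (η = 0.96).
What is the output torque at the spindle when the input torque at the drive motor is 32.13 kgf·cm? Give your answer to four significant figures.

172.4 kgf·cm

belt 115/97 = 1.1856 → τ = 32.13·1.1856·0.95 = 36.188 kgf·cm
internal gear 43/26 = 1.6538 → τ = 36.188·1.6538·0.96 = 57.455 kgf·cm
internal gear 50/16 = 3.125 → τ = 57.455·3.125·0.96 = 172.36 kgf·cm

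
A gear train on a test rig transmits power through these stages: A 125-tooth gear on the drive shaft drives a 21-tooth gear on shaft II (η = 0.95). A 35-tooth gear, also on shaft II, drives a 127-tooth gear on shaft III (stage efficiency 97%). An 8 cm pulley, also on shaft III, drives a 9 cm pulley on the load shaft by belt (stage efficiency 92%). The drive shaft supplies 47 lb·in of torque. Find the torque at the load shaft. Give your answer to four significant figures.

27.33 lb·in

Gear mesh: ratio = 21/125 = 0.168; torque at shaft II = 47 × 0.168 × 0.95 = 7.5012 lb·in.
Gear mesh: ratio = 127/35 = 3.6286; torque at shaft III = 7.5012 × 3.6286 × 0.97 = 26.402 lb·in.
Belt: ratio = 9/8 = 1.125; torque at the load shaft = 26.402 × 1.125 × 0.92 = 27.326 lb·in.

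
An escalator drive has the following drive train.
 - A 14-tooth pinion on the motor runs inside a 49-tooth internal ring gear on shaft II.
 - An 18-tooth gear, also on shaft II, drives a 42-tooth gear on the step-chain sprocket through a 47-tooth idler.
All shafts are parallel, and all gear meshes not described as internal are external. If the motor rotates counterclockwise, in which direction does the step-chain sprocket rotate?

counterclockwise

the motor → shaft II: internal mesh, same direction → CCW.
shaft II → the step-chain sprocket: driver → idler → driven is 2 external meshes, 2 reversals → CCW.
2 reversals in total — an even number — so the step-chain sprocket turns the same way as the motor.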